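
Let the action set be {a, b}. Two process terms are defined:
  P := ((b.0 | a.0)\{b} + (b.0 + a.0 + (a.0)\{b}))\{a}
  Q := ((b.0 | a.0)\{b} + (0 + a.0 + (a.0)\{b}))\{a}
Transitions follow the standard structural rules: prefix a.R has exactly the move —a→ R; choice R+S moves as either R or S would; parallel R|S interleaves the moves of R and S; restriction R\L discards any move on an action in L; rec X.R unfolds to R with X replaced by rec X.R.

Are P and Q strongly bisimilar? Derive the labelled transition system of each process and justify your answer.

Reachable graph of P (2 states):
  u0 = ((b.0 | a.0)\{b} + (b.0 + a.0 + (a.0)\{b}))\{a} → —b→ u1
  u1 = 0\{a} → (no moves)
Reachable graph of Q (1 states):
  v0 = ((b.0 | a.0)\{b} + (0 + a.0 + (a.0)\{b}))\{a} → (no moves)
Coarsest stable partition (strong bisimilarity classes):
  B0 = {u0}
  B1 = {u1, v0}
u0 ∈ B0, v0 ∈ B1 → different blocks

NO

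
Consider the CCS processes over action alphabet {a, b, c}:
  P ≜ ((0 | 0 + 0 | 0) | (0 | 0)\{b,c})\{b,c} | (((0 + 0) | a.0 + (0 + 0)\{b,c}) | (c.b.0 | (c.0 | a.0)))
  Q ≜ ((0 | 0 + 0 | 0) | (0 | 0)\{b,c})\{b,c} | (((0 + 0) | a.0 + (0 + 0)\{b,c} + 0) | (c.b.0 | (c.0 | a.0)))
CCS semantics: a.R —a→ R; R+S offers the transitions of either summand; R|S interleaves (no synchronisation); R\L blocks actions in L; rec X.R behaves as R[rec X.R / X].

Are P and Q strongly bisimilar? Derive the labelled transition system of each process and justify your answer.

bisimilar

Reachable graph of P (24 states):
  u0 = ((0 | 0 + 0 | 0) | (0 | 0)\{b,c})\{b,c} | (((0 + 0) | a.0 + (0 + 0)\{b,c}) | (c.b.0 | (c.0 | a.0))) has moves —a→ u1, —a→ u2, —c→ u3, —c→ u4
  u1 = ((0 | 0 + 0 | 0) | (0 | 0)\{b,c})\{b,c} | (((0 + 0) | a.0 + (0 + 0)\{b,c}) | (c.b.0 | (c.0 | 0))) has moves —a→ u5, —c→ u6, —c→ u7
  u2 = ((0 | 0 + 0 | 0) | (0 | 0)\{b,c})\{b,c} | ((0 + 0) | 0 | (c.b.0 | (c.0 | a.0))) has moves —a→ u5, —c→ u8, —c→ u9
  u3 = ((0 | 0 + 0 | 0) | (0 | 0)\{b,c})\{b,c} | (((0 + 0) | a.0 + (0 + 0)\{b,c}) | (b.0 | (c.0 | a.0))) has moves —a→ u6, —a→ u8, —b→ u10, —c→ u11
  u4 = ((0 | 0 + 0 | 0) | (0 | 0)\{b,c})\{b,c} | (((0 + 0) | a.0 + (0 + 0)\{b,c}) | (c.b.0 | (0 | a.0))) has moves —a→ u7, —a→ u9, —c→ u11
  u5 = ((0 | 0 + 0 | 0) | (0 | 0)\{b,c})\{b,c} | ((0 + 0) | 0 | (c.b.0 | (c.0 | 0))) has moves —c→ u12, —c→ u13
  u6 = ((0 | 0 + 0 | 0) | (0 | 0)\{b,c})\{b,c} | (((0 + 0) | a.0 + (0 + 0)\{b,c}) | (b.0 | (c.0 | 0))) has moves —a→ u12, —b→ u14, —c→ u15
  u7 = ((0 | 0 + 0 | 0) | (0 | 0)\{b,c})\{b,c} | (((0 + 0) | a.0 + (0 + 0)\{b,c}) | (c.b.0 | (0 | 0))) has moves —a→ u13, —c→ u15
  u8 = ((0 | 0 + 0 | 0) | (0 | 0)\{b,c})\{b,c} | ((0 + 0) | 0 | (b.0 | (c.0 | a.0))) has moves —a→ u12, —b→ u16, —c→ u17
  u9 = ((0 | 0 + 0 | 0) | (0 | 0)\{b,c})\{b,c} | ((0 + 0) | 0 | (c.b.0 | (0 | a.0))) has moves —a→ u13, —c→ u17
  u10 = ((0 | 0 + 0 | 0) | (0 | 0)\{b,c})\{b,c} | (((0 + 0) | a.0 + (0 + 0)\{b,c}) | (0 | (c.0 | a.0))) has moves —a→ u14, —a→ u16, —c→ u18
  u11 = ((0 | 0 + 0 | 0) | (0 | 0)\{b,c})\{b,c} | (((0 + 0) | a.0 + (0 + 0)\{b,c}) | (b.0 | (0 | a.0))) has moves —a→ u15, —a→ u17, —b→ u18
  u12 = ((0 | 0 + 0 | 0) | (0 | 0)\{b,c})\{b,c} | ((0 + 0) | 0 | (b.0 | (c.0 | 0))) has moves —b→ u19, —c→ u20
  u13 = ((0 | 0 + 0 | 0) | (0 | 0)\{b,c})\{b,c} | ((0 + 0) | 0 | (c.b.0 | (0 | 0))) has moves —c→ u20
  u14 = ((0 | 0 + 0 | 0) | (0 | 0)\{b,c})\{b,c} | (((0 + 0) | a.0 + (0 + 0)\{b,c}) | (0 | (c.0 | 0))) has moves —a→ u19, —c→ u21
  u15 = ((0 | 0 + 0 | 0) | (0 | 0)\{b,c})\{b,c} | (((0 + 0) | a.0 + (0 + 0)\{b,c}) | (b.0 | (0 | 0))) has moves —a→ u20, —b→ u21
  u16 = ((0 | 0 + 0 | 0) | (0 | 0)\{b,c})\{b,c} | ((0 + 0) | 0 | (0 | (c.0 | a.0))) has moves —a→ u19, —c→ u22
  u17 = ((0 | 0 + 0 | 0) | (0 | 0)\{b,c})\{b,c} | ((0 + 0) | 0 | (b.0 | (0 | a.0))) has moves —a→ u20, —b→ u22
  u18 = ((0 | 0 + 0 | 0) | (0 | 0)\{b,c})\{b,c} | (((0 + 0) | a.0 + (0 + 0)\{b,c}) | (0 | (0 | a.0))) has moves —a→ u21, —a→ u22
  u19 = ((0 | 0 + 0 | 0) | (0 | 0)\{b,c})\{b,c} | ((0 + 0) | 0 | (0 | (c.0 | 0))) has moves —c→ u23
  u20 = ((0 | 0 + 0 | 0) | (0 | 0)\{b,c})\{b,c} | ((0 + 0) | 0 | (b.0 | (0 | 0))) has moves —b→ u23
  u21 = ((0 | 0 + 0 | 0) | (0 | 0)\{b,c})\{b,c} | (((0 + 0) | a.0 + (0 + 0)\{b,c}) | (0 | (0 | 0))) has moves —a→ u23
  u22 = ((0 | 0 + 0 | 0) | (0 | 0)\{b,c})\{b,c} | ((0 + 0) | 0 | (0 | (0 | a.0))) has moves —a→ u23
  u23 = ((0 | 0 + 0 | 0) | (0 | 0)\{b,c})\{b,c} | ((0 + 0) | 0 | (0 | (0 | 0))) has moves (no moves)
Reachable graph of Q (24 states):
  v0 = ((0 | 0 + 0 | 0) | (0 | 0)\{b,c})\{b,c} | (((0 + 0) | a.0 + (0 + 0)\{b,c} + 0) | (c.b.0 | (c.0 | a.0))) has moves —a→ v1, —a→ v2, —c→ v3, —c→ v4
  v1 = ((0 | 0 + 0 | 0) | (0 | 0)\{b,c})\{b,c} | (((0 + 0) | a.0 + (0 + 0)\{b,c} + 0) | (c.b.0 | (c.0 | 0))) has moves —a→ v5, —c→ v6, —c→ v7
  v2 = ((0 | 0 + 0 | 0) | (0 | 0)\{b,c})\{b,c} | ((0 + 0) | 0 | (c.b.0 | (c.0 | a.0))) has moves —a→ v5, —c→ v8, —c→ v9
  v3 = ((0 | 0 + 0 | 0) | (0 | 0)\{b,c})\{b,c} | (((0 + 0) | a.0 + (0 + 0)\{b,c} + 0) | (b.0 | (c.0 | a.0))) has moves —a→ v6, —a→ v8, —b→ v10, —c→ v11
  v4 = ((0 | 0 + 0 | 0) | (0 | 0)\{b,c})\{b,c} | (((0 + 0) | a.0 + (0 + 0)\{b,c} + 0) | (c.b.0 | (0 | a.0))) has moves —a→ v7, —a→ v9, —c→ v11
  v5 = ((0 | 0 + 0 | 0) | (0 | 0)\{b,c})\{b,c} | ((0 + 0) | 0 | (c.b.0 | (c.0 | 0))) has moves —c→ v12, —c→ v13
  v6 = ((0 | 0 + 0 | 0) | (0 | 0)\{b,c})\{b,c} | (((0 + 0) | a.0 + (0 + 0)\{b,c} + 0) | (b.0 | (c.0 | 0))) has moves —a→ v12, —b→ v14, —c→ v15
  v7 = ((0 | 0 + 0 | 0) | (0 | 0)\{b,c})\{b,c} | (((0 + 0) | a.0 + (0 + 0)\{b,c} + 0) | (c.b.0 | (0 | 0))) has moves —a→ v13, —c→ v15
  v8 = ((0 | 0 + 0 | 0) | (0 | 0)\{b,c})\{b,c} | ((0 + 0) | 0 | (b.0 | (c.0 | a.0))) has moves —a→ v12, —b→ v16, —c→ v17
  v9 = ((0 | 0 + 0 | 0) | (0 | 0)\{b,c})\{b,c} | ((0 + 0) | 0 | (c.b.0 | (0 | a.0))) has moves —a→ v13, —c→ v17
  v10 = ((0 | 0 + 0 | 0) | (0 | 0)\{b,c})\{b,c} | (((0 + 0) | a.0 + (0 + 0)\{b,c} + 0) | (0 | (c.0 | a.0))) has moves —a→ v14, —a→ v16, —c→ v18
  v11 = ((0 | 0 + 0 | 0) | (0 | 0)\{b,c})\{b,c} | (((0 + 0) | a.0 + (0 + 0)\{b,c} + 0) | (b.0 | (0 | a.0))) has moves —a→ v15, —a→ v17, —b→ v18
  v12 = ((0 | 0 + 0 | 0) | (0 | 0)\{b,c})\{b,c} | ((0 + 0) | 0 | (b.0 | (c.0 | 0))) has moves —b→ v19, —c→ v20
  v13 = ((0 | 0 + 0 | 0) | (0 | 0)\{b,c})\{b,c} | ((0 + 0) | 0 | (c.b.0 | (0 | 0))) has moves —c→ v20
  v14 = ((0 | 0 + 0 | 0) | (0 | 0)\{b,c})\{b,c} | (((0 + 0) | a.0 + (0 + 0)\{b,c} + 0) | (0 | (c.0 | 0))) has moves —a→ v19, —c→ v21
  v15 = ((0 | 0 + 0 | 0) | (0 | 0)\{b,c})\{b,c} | (((0 + 0) | a.0 + (0 + 0)\{b,c} + 0) | (b.0 | (0 | 0))) has moves —a→ v20, —b→ v21
  v16 = ((0 | 0 + 0 | 0) | (0 | 0)\{b,c})\{b,c} | ((0 + 0) | 0 | (0 | (c.0 | a.0))) has moves —a→ v19, —c→ v22
  v17 = ((0 | 0 + 0 | 0) | (0 | 0)\{b,c})\{b,c} | ((0 + 0) | 0 | (b.0 | (0 | a.0))) has moves —a→ v20, —b→ v22
  v18 = ((0 | 0 + 0 | 0) | (0 | 0)\{b,c})\{b,c} | (((0 + 0) | a.0 + (0 + 0)\{b,c} + 0) | (0 | (0 | a.0))) has moves —a→ v21, —a→ v22
  v19 = ((0 | 0 + 0 | 0) | (0 | 0)\{b,c})\{b,c} | ((0 + 0) | 0 | (0 | (c.0 | 0))) has moves —c→ v23
  v20 = ((0 | 0 + 0 | 0) | (0 | 0)\{b,c})\{b,c} | ((0 + 0) | 0 | (b.0 | (0 | 0))) has moves —b→ v23
  v21 = ((0 | 0 + 0 | 0) | (0 | 0)\{b,c})\{b,c} | (((0 + 0) | a.0 + (0 + 0)\{b,c} + 0) | (0 | (0 | 0))) has moves —a→ v23
  v22 = ((0 | 0 + 0 | 0) | (0 | 0)\{b,c})\{b,c} | ((0 + 0) | 0 | (0 | (0 | a.0))) has moves —a→ v23
  v23 = ((0 | 0 + 0 | 0) | (0 | 0)\{b,c})\{b,c} | ((0 + 0) | 0 | (0 | (0 | 0))) has moves (no moves)
Coarsest stable partition (strong bisimilarity classes):
  B0 = {u0, v0}
  B1 = {u1, u2, v1, v2}
  B2 = {u5, v5}
  B3 = {u13, v13}
  B4 = {u20, v20}
  B5 = {u23, v23}
  B6 = {u12, v12}
  B7 = {u19, v19}
  B8 = {u7, u9, v7, v9}
  B9 = {u15, u17, v15, v17}
  B10 = {u21, u22, v21, v22}
  B11 = {u6, u8, v6, v8}
  B12 = {u14, u16, v14, v16}
  B13 = {u3, v3}
  B14 = {u10, v10}
  B15 = {u18, v18}
  B16 = {u11, v11}
  B17 = {u4, v4}
u0 ∈ B0, v0 ∈ B0 → same block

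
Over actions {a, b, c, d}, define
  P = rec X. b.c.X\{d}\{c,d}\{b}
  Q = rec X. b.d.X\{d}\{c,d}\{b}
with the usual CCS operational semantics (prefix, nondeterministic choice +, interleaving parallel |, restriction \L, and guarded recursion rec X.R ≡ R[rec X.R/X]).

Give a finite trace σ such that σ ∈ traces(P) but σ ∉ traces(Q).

bc

Reachable graph of P (3 states):
  p0 = rec X. b.c.X\{d}\{c,d}\{b} → -b-> p1
  p1 = c.(rec X. b.c.X\{d}\{c,d}\{b})\{d}\{c,d}\{b} → -c-> p2
  p2 = (rec X. b.c.X\{d}\{c,d}\{b})\{d}\{c,d}\{b} → stopped
Reachable graph of Q (3 states):
  q0 = rec X. b.d.X\{d}\{c,d}\{b} → -b-> q1
  q1 = d.(rec X. b.d.X\{d}\{c,d}\{b})\{d}\{c,d}\{b} → -d-> q2
  q2 = (rec X. b.d.X\{d}\{c,d}\{b})\{d}\{c,d}\{b} → stopped
Run σ = ⟨bc⟩ on P: start {p0}
  step 1 (b): {p1}
  step 2 (c): {p2}
  P completes σ.
Run σ = ⟨bc⟩ on Q: start {q0}
  step 1 (b): {q1}
  step 2 (c): no successor for Q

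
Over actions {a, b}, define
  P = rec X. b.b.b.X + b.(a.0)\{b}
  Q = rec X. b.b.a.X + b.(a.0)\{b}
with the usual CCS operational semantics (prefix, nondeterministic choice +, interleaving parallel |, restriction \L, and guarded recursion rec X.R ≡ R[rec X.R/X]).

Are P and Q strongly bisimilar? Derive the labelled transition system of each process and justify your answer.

Reachable graph of P (5 states):
  p0 = rec X. b.b.b.X + b.(a.0)\{b} has moves --b--▸ p1, --b--▸ p2
  p1 = (a.0)\{b} has moves --a--▸ p3
  p2 = b.b.(rec X. b.b.b.X + b.(a.0)\{b}) has moves --b--▸ p4
  p3 = 0\{b} has moves ·
  p4 = b.(rec X. b.b.b.X + b.(a.0)\{b}) has moves --b--▸ p0
Reachable graph of Q (5 states):
  q0 = rec X. b.b.a.X + b.(a.0)\{b} has moves --b--▸ q1, --b--▸ q2
  q1 = (a.0)\{b} has moves --a--▸ q3
  q2 = b.a.(rec X. b.b.a.X + b.(a.0)\{b}) has moves --b--▸ q4
  q3 = 0\{b} has moves ·
  q4 = a.(rec X. b.b.a.X + b.(a.0)\{b}) has moves --a--▸ q0
Bisimilarity quotient blocks:
  B0 = {p0}
  B1 = {p1, q1}
  B2 = {p3, q3}
  B3 = {p2}
  B4 = {p4}
  B5 = {q0}
  B6 = {q2}
  B7 = {q4}
p0 ∈ B0, q0 ∈ B5 → different blocks

P ≁ Q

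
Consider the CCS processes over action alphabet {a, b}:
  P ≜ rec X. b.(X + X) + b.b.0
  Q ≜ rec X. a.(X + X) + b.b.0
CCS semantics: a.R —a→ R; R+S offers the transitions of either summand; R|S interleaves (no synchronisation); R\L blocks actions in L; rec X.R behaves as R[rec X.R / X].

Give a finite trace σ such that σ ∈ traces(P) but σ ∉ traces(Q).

Reachable graph of P (4 states):
  s0 = rec X. b.(X + X) + b.b.0 ⊢ --b--▸ s1, --b--▸ s2
  s1 = (rec X. b.(X + X) + b.b.0) + (rec X. b.(X + X) + b.b.0) ⊢ --b--▸ s1, --b--▸ s2
  s2 = b.0 ⊢ --b--▸ s3
  s3 = 0 ⊢ stopped
Reachable graph of Q (4 states):
  t0 = rec X. a.(X + X) + b.b.0 ⊢ --a--▸ t1, --b--▸ t2
  t1 = (rec X. a.(X + X) + b.b.0) + (rec X. a.(X + X) + b.b.0) ⊢ --a--▸ t1, --b--▸ t2
  t2 = b.0 ⊢ --b--▸ t3
  t3 = 0 ⊢ stopped
Trace ⟨bbb⟩ through P, begin at {s0}:
  step 1 (b): {s1, s2}
  step 2 (b): {s1, s2, s3}
  step 3 (b): {s1, s2, s3}
  — P admits the full trace.
Trace ⟨bbb⟩ through Q, begin at {t0}:
  step 1 (b): {t2}
  step 2 (b): {t3}
  step 3 (b): ∅  — Q cannot continue

bbb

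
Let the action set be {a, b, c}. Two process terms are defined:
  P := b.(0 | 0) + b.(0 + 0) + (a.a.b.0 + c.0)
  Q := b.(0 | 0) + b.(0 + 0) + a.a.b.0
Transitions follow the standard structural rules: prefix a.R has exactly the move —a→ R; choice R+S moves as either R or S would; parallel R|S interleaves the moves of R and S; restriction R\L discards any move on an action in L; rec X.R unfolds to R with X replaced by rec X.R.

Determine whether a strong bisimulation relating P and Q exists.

LTS(P): 6 reachable states
  s0 = b.(0 | 0) + b.(0 + 0) + (a.a.b.0 + c.0) | -a-> s1, -b-> s2, -b-> s3, -c-> s4
  s1 = a.b.0 | -a-> s5
  s2 = 0 + 0 | deadlocked
  s3 = 0 | 0 | deadlocked
  s4 = 0 | deadlocked
  s5 = b.0 | -b-> s4
LTS(Q): 6 reachable states
  t0 = b.(0 | 0) + b.(0 + 0) + a.a.b.0 | -a-> t1, -b-> t2, -b-> t3
  t1 = a.b.0 | -a-> t4
  t2 = 0 + 0 | deadlocked
  t3 = 0 | 0 | deadlocked
  t4 = b.0 | -b-> t5
  t5 = 0 | deadlocked
Bisimilarity quotient blocks:
  B0 = {s0}
  B1 = {s1, t1}
  B2 = {s5, t4}
  B3 = {s2, s3, s4, t2, t3, t5}
  B4 = {t0}
s0 ∈ B0, t0 ∈ B4 → different blocks

NO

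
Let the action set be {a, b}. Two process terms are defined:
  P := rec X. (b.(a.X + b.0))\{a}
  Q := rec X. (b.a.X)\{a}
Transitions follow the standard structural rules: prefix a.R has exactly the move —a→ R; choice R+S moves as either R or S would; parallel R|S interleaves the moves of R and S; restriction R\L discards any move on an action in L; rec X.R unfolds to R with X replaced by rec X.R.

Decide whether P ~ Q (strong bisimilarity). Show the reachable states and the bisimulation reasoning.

P ≁ Q

Reachable graph of P (3 states):
  m0 = rec X. (b.(a.X + b.0))\{a} has moves ··b··> m1
  m1 = (a.(rec X. (b.(a.X + b.0))\{a}) + b.0)\{a} has moves ··b··> m2
  m2 = 0\{a} has moves (no moves)
Reachable graph of Q (2 states):
  n0 = rec X. (b.a.X)\{a} has moves ··b··> n1
  n1 = (a.(rec X. (b.a.X)\{a}))\{a} has moves (no moves)
Coarsest stable partition (strong bisimilarity classes):
  B0 = {m0}
  B1 = {m1, n0}
  B2 = {m2, n1}
m0 ∈ B0, n0 ∈ B1 → different blocks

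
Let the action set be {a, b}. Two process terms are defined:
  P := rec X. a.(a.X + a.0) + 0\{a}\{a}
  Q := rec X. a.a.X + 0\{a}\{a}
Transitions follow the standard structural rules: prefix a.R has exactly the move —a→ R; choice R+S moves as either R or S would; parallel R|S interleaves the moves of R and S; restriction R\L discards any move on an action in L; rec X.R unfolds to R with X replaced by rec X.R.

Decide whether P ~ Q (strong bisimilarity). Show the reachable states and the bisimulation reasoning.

LTS(P): 3 reachable states
  u0 = rec X. a.(a.X + a.0) + 0\{a}\{a} :: --a--▸ u1
  u1 = a.(rec X. a.(a.X + a.0) + 0\{a}\{a}) + a.0 :: --a--▸ u0, --a--▸ u2
  u2 = 0 :: (no moves)
LTS(Q): 2 reachable states
  v0 = rec X. a.a.X + 0\{a}\{a} :: --a--▸ v1
  v1 = a.(rec X. a.a.X + 0\{a}\{a}) :: --a--▸ v0
Coarsest stable partition (strong bisimilarity classes):
  B0 = {u0}
  B1 = {u1}
  B2 = {u2}
  B3 = {v0, v1}
u0 ∈ B0, v0 ∈ B3 → different blocks

P ≁ Q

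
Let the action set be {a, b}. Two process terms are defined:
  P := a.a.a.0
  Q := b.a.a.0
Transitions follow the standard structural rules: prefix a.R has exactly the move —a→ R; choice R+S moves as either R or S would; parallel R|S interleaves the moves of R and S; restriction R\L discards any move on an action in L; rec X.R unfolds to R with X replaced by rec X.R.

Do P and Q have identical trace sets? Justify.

NO — witness ⟨a⟩

P's transition system — 4 states:
  p0 = a.a.a.0 :: --a--▸ p1
  p1 = a.a.0 :: --a--▸ p2
  p2 = a.0 :: --a--▸ p3
  p3 = 0 :: ·
Q's transition system — 4 states:
  q0 = b.a.a.0 :: --b--▸ q1
  q1 = a.a.0 :: --a--▸ q2
  q2 = a.0 :: --a--▸ q3
  q3 = 0 :: ·
Run σ = ⟨a⟩ on P: start {p0}
  after a @ step 1: {p1}
  ✓ P
Run σ = ⟨a⟩ on Q: start {q0}
  after a @ step 1: no successor for Q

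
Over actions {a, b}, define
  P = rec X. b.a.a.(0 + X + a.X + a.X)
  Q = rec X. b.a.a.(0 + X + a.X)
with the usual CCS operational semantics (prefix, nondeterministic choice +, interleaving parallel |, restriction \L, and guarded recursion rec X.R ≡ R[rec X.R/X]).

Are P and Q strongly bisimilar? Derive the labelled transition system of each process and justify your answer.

LTS(P): 4 reachable states
  m0 = rec X. b.a.a.(0 + X + a.X + a.X) has moves —b→ m1
  m1 = a.a.(0 + (rec X. b.a.a.(0 + X + a.X + a.X)) + a.(rec X. b.a.a.(0 + X + a.X + a.X)) + a.(rec X. b.a.a.(0 + X + a.X + a.X))) has moves —a→ m2
  m2 = a.(0 + (rec X. b.a.a.(0 + X + a.X + a.X)) + a.(rec X. b.a.a.(0 + X + a.X + a.X)) + a.(rec X. b.a.a.(0 + X + a.X + a.X))) has moves —a→ m3
  m3 = 0 + (rec X. b.a.a.(0 + X + a.X + a.X)) + a.(rec X. b.a.a.(0 + X + a.X + a.X)) + a.(rec X. b.a.a.(0 + X + a.X + a.X)) has moves —a→ m0, —b→ m1
LTS(Q): 4 reachable states
  n0 = rec X. b.a.a.(0 + X + a.X) has moves —b→ n1
  n1 = a.a.(0 + (rec X. b.a.a.(0 + X + a.X)) + a.(rec X. b.a.a.(0 + X + a.X))) has moves —a→ n2
  n2 = a.(0 + (rec X. b.a.a.(0 + X + a.X)) + a.(rec X. b.a.a.(0 + X + a.X))) has moves —a→ n3
  n3 = 0 + (rec X. b.a.a.(0 + X + a.X)) + a.(rec X. b.a.a.(0 + X + a.X)) has moves —a→ n0, —b→ n1
Coarsest stable partition (strong bisimilarity classes):
  B0 = {m0, n0}
  B1 = {m1, n1}
  B2 = {m2, n2}
  B3 = {m3, n3}
m0 ∈ B0, n0 ∈ B0 → same block

YES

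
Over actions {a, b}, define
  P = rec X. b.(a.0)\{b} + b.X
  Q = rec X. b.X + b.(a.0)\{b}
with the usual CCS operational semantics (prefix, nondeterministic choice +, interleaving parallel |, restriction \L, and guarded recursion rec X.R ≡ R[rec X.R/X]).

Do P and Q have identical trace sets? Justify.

trace-equivalent

P's transition system — 3 states:
  u0 = rec X. b.(a.0)\{b} + b.X ⊢ =b=> u0, =b=> u1
  u1 = (a.0)\{b} ⊢ =a=> u2
  u2 = 0\{b} ⊢ deadlocked
Q's transition system — 3 states:
  v0 = rec X. b.X + b.(a.0)\{b} ⊢ =b=> v0, =b=> v1
  v1 = (a.0)\{b} ⊢ =a=> v2
  v2 = 0\{b} ⊢ deadlocked
Partition-refinement fixed point:
  B0 = {u0, v0}
  B1 = {u1, v1}
  B2 = {u2, v2}
u0 ∈ B0, v0 ∈ B0 → same block
Bisimilar ⇒ trace-equivalent.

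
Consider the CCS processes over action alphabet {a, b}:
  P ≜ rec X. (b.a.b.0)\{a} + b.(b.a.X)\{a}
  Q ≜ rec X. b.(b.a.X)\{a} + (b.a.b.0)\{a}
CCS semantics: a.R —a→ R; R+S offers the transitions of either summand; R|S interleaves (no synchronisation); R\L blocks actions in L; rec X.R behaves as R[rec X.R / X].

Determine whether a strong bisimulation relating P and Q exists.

P's transition system — 4 states:
  m0 = rec X. (b.a.b.0)\{a} + b.(b.a.X)\{a} :: =b=> m1, =b=> m2
  m1 = (a.b.0)\{a} :: ·
  m2 = (b.a.(rec X. (b.a.b.0)\{a} + b.(b.a.X)\{a}))\{a} :: =b=> m3
  m3 = (a.(rec X. (b.a.b.0)\{a} + b.(b.a.X)\{a}))\{a} :: ·
Q's transition system — 4 states:
  n0 = rec X. b.(b.a.X)\{a} + (b.a.b.0)\{a} :: =b=> n1, =b=> n2
  n1 = (a.b.0)\{a} :: ·
  n2 = (b.a.(rec X. b.(b.a.X)\{a} + (b.a.b.0)\{a}))\{a} :: =b=> n3
  n3 = (a.(rec X. b.(b.a.X)\{a} + (b.a.b.0)\{a}))\{a} :: ·
Bisimilarity quotient blocks:
  B0 = {m0, n0}
  B1 = {m1, m3, n1, n3}
  B2 = {m2, n2}
m0 ∈ B0, n0 ∈ B0 → same block

P ~ Q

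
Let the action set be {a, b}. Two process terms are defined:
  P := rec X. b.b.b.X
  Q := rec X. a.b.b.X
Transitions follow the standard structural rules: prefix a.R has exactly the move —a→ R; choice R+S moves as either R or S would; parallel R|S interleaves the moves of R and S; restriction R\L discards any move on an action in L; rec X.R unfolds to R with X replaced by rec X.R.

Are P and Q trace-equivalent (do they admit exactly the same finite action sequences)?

LTS(P): 3 reachable states
  m0 = rec X. b.b.b.X :: -b-> m1
  m1 = b.b.(rec X. b.b.b.X) :: -b-> m2
  m2 = b.(rec X. b.b.b.X) :: -b-> m0
LTS(Q): 3 reachable states
  n0 = rec X. a.b.b.X :: -a-> n1
  n1 = b.b.(rec X. a.b.b.X) :: -b-> n2
  n2 = b.(rec X. a.b.b.X) :: -b-> n0
Run σ = ⟨b⟩ on P: start {m0}
  after b @ step 1: {m1}
  P completes σ.
Run σ = ⟨b⟩ on Q: start {n0}
  after b @ step 1: no successor for Q

traces(P) ≠ traces(Q) — witness ⟨b⟩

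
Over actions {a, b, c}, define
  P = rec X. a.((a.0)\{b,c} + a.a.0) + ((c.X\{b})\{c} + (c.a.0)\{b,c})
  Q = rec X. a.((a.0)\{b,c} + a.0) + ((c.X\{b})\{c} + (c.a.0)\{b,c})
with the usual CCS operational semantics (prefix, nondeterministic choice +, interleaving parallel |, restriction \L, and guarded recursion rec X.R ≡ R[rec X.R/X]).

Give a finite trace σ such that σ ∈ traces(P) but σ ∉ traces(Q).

Reachable graph of P (5 states):
  m0 = rec X. a.((a.0)\{b,c} + a.a.0) + ((c.X\{b})\{c} + (c.a.0)\{b,c}) :: =a=> m1
  m1 = (a.0)\{b,c} + a.a.0 :: =a=> m2, =a=> m3
  m2 = 0\{b,c} :: (no moves)
  m3 = a.0 :: =a=> m4
  m4 = 0 :: (no moves)
Reachable graph of Q (4 states):
  n0 = rec X. a.((a.0)\{b,c} + a.0) + ((c.X\{b})\{c} + (c.a.0)\{b,c}) :: =a=> n1
  n1 = (a.0)\{b,c} + a.0 :: =a=> n2, =a=> n3
  n2 = 0 :: (no moves)
  n3 = 0\{b,c} :: (no moves)
Executing aaa from P (initial set {m0}):
  [1] a ⇒ {m1}
  [2] a ⇒ {m2, m3}
  [3] a ⇒ {m4}
  ✓ P
Executing aaa from Q (initial set {n0}):
  [1] a ⇒ {n1}
  [2] a ⇒ {n2, n3}
  [3] a ⇒ ∅ (Q stuck)

aaa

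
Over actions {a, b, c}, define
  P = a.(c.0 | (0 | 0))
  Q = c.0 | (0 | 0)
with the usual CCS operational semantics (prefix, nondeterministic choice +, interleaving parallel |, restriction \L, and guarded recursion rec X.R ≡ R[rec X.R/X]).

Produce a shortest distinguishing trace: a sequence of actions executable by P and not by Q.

a

LTS(P): 3 reachable states
  s0 = a.(c.0 | (0 | 0)) ⊢ ··a··> s1
  s1 = c.0 | (0 | 0) ⊢ ··c··> s2
  s2 = 0 | (0 | 0) ⊢ ∅
LTS(Q): 2 reachable states
  t0 = c.0 | (0 | 0) ⊢ ··c··> t1
  t1 = 0 | (0 | 0) ⊢ ∅
Run σ = ⟨a⟩ on P: start {s0}
  step 1 (a): {s1}
  P completes σ.
Run σ = ⟨a⟩ on Q: start {t0}
  step 1 (a): ∅ (Q stuck)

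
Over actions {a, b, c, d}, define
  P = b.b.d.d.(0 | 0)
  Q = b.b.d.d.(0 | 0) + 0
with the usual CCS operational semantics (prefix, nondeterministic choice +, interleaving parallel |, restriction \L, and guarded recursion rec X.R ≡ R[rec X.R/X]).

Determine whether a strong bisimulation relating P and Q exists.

P's transition system — 5 states:
  s0 = b.b.d.d.(0 | 0) → -b-> s1
  s1 = b.d.d.(0 | 0) → -b-> s2
  s2 = d.d.(0 | 0) → -d-> s3
  s3 = d.(0 | 0) → -d-> s4
  s4 = 0 | 0 → (no moves)
Q's transition system — 5 states:
  t0 = b.b.d.d.(0 | 0) + 0 → -b-> t1
  t1 = b.d.d.(0 | 0) → -b-> t2
  t2 = d.d.(0 | 0) → -d-> t3
  t3 = d.(0 | 0) → -d-> t4
  t4 = 0 | 0 → (no moves)
Bisimilarity quotient blocks:
  B0 = {s0, t0}
  B1 = {s1, t1}
  B2 = {s2, t2}
  B3 = {s3, t3}
  B4 = {s4, t4}
s0 ∈ B0, t0 ∈ B0 → same block

P ~ Q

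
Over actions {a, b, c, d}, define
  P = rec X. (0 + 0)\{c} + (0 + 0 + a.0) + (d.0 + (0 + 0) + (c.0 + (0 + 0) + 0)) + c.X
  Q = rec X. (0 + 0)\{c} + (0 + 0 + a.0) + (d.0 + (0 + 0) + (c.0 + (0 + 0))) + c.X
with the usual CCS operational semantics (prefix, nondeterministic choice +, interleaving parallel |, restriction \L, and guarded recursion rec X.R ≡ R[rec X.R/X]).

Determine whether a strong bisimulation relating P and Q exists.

P ~ Q

P's transition system — 2 states:
  s0 = rec X. (0 + 0)\{c} + (0 + 0 + a.0) + (d.0 + (0 + 0) + (c.0 + (0 + 0) + 0)) + c.X | =a=> s1, =c=> s0, =c=> s1, =d=> s1
  s1 = 0 | ·
Q's transition system — 2 states:
  t0 = rec X. (0 + 0)\{c} + (0 + 0 + a.0) + (d.0 + (0 + 0) + (c.0 + (0 + 0))) + c.X | =a=> t1, =c=> t0, =c=> t1, =d=> t1
  t1 = 0 | ·
Bisimilarity quotient blocks:
  B0 = {s0, t0}
  B1 = {s1, t1}
s0 ∈ B0, t0 ∈ B0 → same block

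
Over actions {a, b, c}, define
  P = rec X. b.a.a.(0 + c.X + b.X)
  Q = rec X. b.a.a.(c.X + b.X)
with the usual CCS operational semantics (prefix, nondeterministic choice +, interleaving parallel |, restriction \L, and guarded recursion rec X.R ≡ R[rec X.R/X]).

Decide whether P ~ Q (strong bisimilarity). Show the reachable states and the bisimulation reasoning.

Reachable graph of P (4 states):
  p0 = rec X. b.a.a.(0 + c.X + b.X) → =b=> p1
  p1 = a.a.(0 + c.(rec X. b.a.a.(0 + c.X + b.X)) + b.(rec X. b.a.a.(0 + c.X + b.X))) → =a=> p2
  p2 = a.(0 + c.(rec X. b.a.a.(0 + c.X + b.X)) + b.(rec X. b.a.a.(0 + c.X + b.X))) → =a=> p3
  p3 = 0 + c.(rec X. b.a.a.(0 + c.X + b.X)) + b.(rec X. b.a.a.(0 + c.X + b.X)) → =b=> p0, =c=> p0
Reachable graph of Q (4 states):
  q0 = rec X. b.a.a.(c.X + b.X) → =b=> q1
  q1 = a.a.(c.(rec X. b.a.a.(c.X + b.X)) + b.(rec X. b.a.a.(c.X + b.X))) → =a=> q2
  q2 = a.(c.(rec X. b.a.a.(c.X + b.X)) + b.(rec X. b.a.a.(c.X + b.X))) → =a=> q3
  q3 = c.(rec X. b.a.a.(c.X + b.X)) + b.(rec X. b.a.a.(c.X + b.X)) → =b=> q0, =c=> q0
Partition-refinement fixed point:
  B0 = {p0, q0}
  B1 = {p1, q1}
  B2 = {p2, q2}
  B3 = {p3, q3}
p0 ∈ B0, q0 ∈ B0 → same block

YES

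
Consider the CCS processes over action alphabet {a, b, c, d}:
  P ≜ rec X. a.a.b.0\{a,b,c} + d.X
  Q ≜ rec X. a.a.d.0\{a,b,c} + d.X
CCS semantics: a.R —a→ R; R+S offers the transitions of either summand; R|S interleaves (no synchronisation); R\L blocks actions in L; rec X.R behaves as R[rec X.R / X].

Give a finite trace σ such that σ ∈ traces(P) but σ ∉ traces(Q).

P's transition system — 4 states:
  p0 = rec X. a.a.b.0\{a,b,c} + d.X → =a=> p1, =d=> p0
  p1 = a.b.0\{a,b,c} → =a=> p2
  p2 = b.0\{a,b,c} → =b=> p3
  p3 = 0\{a,b,c} → stopped
Q's transition system — 4 states:
  q0 = rec X. a.a.d.0\{a,b,c} + d.X → =a=> q1, =d=> q0
  q1 = a.d.0\{a,b,c} → =a=> q2
  q2 = d.0\{a,b,c} → =d=> q3
  q3 = 0\{a,b,c} → stopped
Run σ = ⟨aab⟩ on P: start {p0}
  [1] a ⇒ {p1}
  [2] a ⇒ {p2}
  [3] b ⇒ {p3}
  ✓ P
Run σ = ⟨aab⟩ on Q: start {q0}
  [1] a ⇒ {q1}
  [2] a ⇒ {q2}
  [3] b ⇒ ∅  — Q cannot continue

aab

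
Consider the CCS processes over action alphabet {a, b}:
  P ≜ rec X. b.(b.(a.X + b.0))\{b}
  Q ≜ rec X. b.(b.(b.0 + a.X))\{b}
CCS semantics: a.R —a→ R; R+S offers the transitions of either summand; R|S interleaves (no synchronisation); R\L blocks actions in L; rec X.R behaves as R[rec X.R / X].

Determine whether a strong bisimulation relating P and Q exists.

LTS(P): 2 reachable states
  s0 = rec X. b.(b.(a.X + b.0))\{b} :: =b=> s1
  s1 = (b.(a.(rec X. b.(b.(a.X + b.0))\{b}) + b.0))\{b} :: ·
LTS(Q): 2 reachable states
  t0 = rec X. b.(b.(b.0 + a.X))\{b} :: =b=> t1
  t1 = (b.(b.0 + a.(rec X. b.(b.(b.0 + a.X))\{b})))\{b} :: ·
Bisimilarity quotient blocks:
  B0 = {s0, t0}
  B1 = {s1, t1}
s0 ∈ B0, t0 ∈ B0 → same block

bisimilar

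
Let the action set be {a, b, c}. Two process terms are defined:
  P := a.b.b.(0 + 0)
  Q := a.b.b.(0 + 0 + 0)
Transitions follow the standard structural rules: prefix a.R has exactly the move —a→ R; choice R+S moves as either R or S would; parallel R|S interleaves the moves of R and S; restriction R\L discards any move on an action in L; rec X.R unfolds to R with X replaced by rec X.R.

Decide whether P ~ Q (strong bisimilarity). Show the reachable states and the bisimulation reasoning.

bisimilar

Reachable graph of P (4 states):
  m0 = a.b.b.(0 + 0) :: -a-> m1
  m1 = b.b.(0 + 0) :: -b-> m2
  m2 = b.(0 + 0) :: -b-> m3
  m3 = 0 + 0 :: stopped
Reachable graph of Q (4 states):
  n0 = a.b.b.(0 + 0 + 0) :: -a-> n1
  n1 = b.b.(0 + 0 + 0) :: -b-> n2
  n2 = b.(0 + 0 + 0) :: -b-> n3
  n3 = 0 + 0 + 0 :: stopped
Bisimilarity quotient blocks:
  B0 = {m0, n0}
  B1 = {m1, n1}
  B2 = {m2, n2}
  B3 = {m3, n3}
m0 ∈ B0, n0 ∈ B0 → same block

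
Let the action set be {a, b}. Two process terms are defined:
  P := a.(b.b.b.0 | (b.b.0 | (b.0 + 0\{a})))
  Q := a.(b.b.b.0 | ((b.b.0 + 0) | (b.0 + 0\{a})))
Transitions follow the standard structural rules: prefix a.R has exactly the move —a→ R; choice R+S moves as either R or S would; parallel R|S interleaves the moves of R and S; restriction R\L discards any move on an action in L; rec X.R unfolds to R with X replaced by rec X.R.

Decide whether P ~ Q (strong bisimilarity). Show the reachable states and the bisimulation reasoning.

bisimilar

P's transition system — 25 states:
  p0 = a.(b.b.b.0 | (b.b.0 | (b.0 + 0\{a}))) | =a=> p1
  p1 = b.b.b.0 | (b.b.0 | (b.0 + 0\{a})) | =b=> p2, =b=> p3, =b=> p4
  p2 = b.b.0 | (b.b.0 | (b.0 + 0\{a})) | =b=> p5, =b=> p6, =b=> p7
  p3 = b.b.b.0 | (b.0 | (b.0 + 0\{a})) | =b=> p6, =b=> p8, =b=> p9
  p4 = b.b.b.0 | (b.b.0 | 0) | =b=> p7, =b=> p9
  p5 = b.0 | (b.b.0 | (b.0 + 0\{a})) | =b=> p10, =b=> p11, =b=> p12
  p6 = b.b.0 | (b.0 | (b.0 + 0\{a})) | =b=> p11, =b=> p13, =b=> p14
  p7 = b.b.0 | (b.b.0 | 0) | =b=> p12, =b=> p14
  p8 = b.b.b.0 | (0 | (b.0 + 0\{a})) | =b=> p13, =b=> p15
  p9 = b.b.b.0 | (b.0 | 0) | =b=> p14, =b=> p15
  p10 = 0 | (b.b.0 | (b.0 + 0\{a})) | =b=> p16, =b=> p17
  p11 = b.0 | (b.0 | (b.0 + 0\{a})) | =b=> p16, =b=> p18, =b=> p19
  p12 = b.0 | (b.b.0 | 0) | =b=> p17, =b=> p19
  p13 = b.b.0 | (0 | (b.0 + 0\{a})) | =b=> p18, =b=> p20
  p14 = b.b.0 | (b.0 | 0) | =b=> p19, =b=> p20
  p15 = b.b.b.0 | (0 | 0) | =b=> p20
  p16 = 0 | (b.0 | (b.0 + 0\{a})) | =b=> p21, =b=> p22
  p17 = 0 | (b.b.0 | 0) | =b=> p22
  p18 = b.0 | (0 | (b.0 + 0\{a})) | =b=> p21, =b=> p23
  p19 = b.0 | (b.0 | 0) | =b=> p22, =b=> p23
  p20 = b.b.0 | (0 | 0) | =b=> p23
  p21 = 0 | (0 | (b.0 + 0\{a})) | =b=> p24
  p22 = 0 | (b.0 | 0) | =b=> p24
  p23 = b.0 | (0 | 0) | =b=> p24
  p24 = 0 | (0 | 0) | ∅
Q's transition system — 25 states:
  q0 = a.(b.b.b.0 | ((b.b.0 + 0) | (b.0 + 0\{a}))) | =a=> q1
  q1 = b.b.b.0 | ((b.b.0 + 0) | (b.0 + 0\{a})) | =b=> q2, =b=> q3, =b=> q4
  q2 = b.b.0 | ((b.b.0 + 0) | (b.0 + 0\{a})) | =b=> q5, =b=> q6, =b=> q7
  q3 = b.b.b.0 | ((b.b.0 + 0) | 0) | =b=> q6, =b=> q8
  q4 = b.b.b.0 | (b.0 | (b.0 + 0\{a})) | =b=> q7, =b=> q8, =b=> q9
  q5 = b.0 | ((b.b.0 + 0) | (b.0 + 0\{a})) | =b=> q10, =b=> q11, =b=> q12
  q6 = b.b.0 | ((b.b.0 + 0) | 0) | =b=> q11, =b=> q13
  q7 = b.b.0 | (b.0 | (b.0 + 0\{a})) | =b=> q12, =b=> q13, =b=> q14
  q8 = b.b.b.0 | (b.0 | 0) | =b=> q13, =b=> q15
  q9 = b.b.b.0 | (0 | (b.0 + 0\{a})) | =b=> q14, =b=> q15
  q10 = 0 | ((b.b.0 + 0) | (b.0 + 0\{a})) | =b=> q16, =b=> q17
  q11 = b.0 | ((b.b.0 + 0) | 0) | =b=> q16, =b=> q18
  q12 = b.0 | (b.0 | (b.0 + 0\{a})) | =b=> q17, =b=> q18, =b=> q19
  q13 = b.b.0 | (b.0 | 0) | =b=> q18, =b=> q20
  q14 = b.b.0 | (0 | (b.0 + 0\{a})) | =b=> q19, =b=> q20
  q15 = b.b.b.0 | (0 | 0) | =b=> q20
  q16 = 0 | ((b.b.0 + 0) | 0) | =b=> q21
  q17 = 0 | (b.0 | (b.0 + 0\{a})) | =b=> q21, =b=> q22
  q18 = b.0 | (b.0 | 0) | =b=> q21, =b=> q23
  q19 = b.0 | (0 | (b.0 + 0\{a})) | =b=> q22, =b=> q23
  q20 = b.b.0 | (0 | 0) | =b=> q23
  q21 = 0 | (b.0 | 0) | =b=> q24
  q22 = 0 | (0 | (b.0 + 0\{a})) | =b=> q24
  q23 = b.0 | (0 | 0) | =b=> q24
  q24 = 0 | (0 | 0) | ∅
Bisimilarity quotient blocks:
  B0 = {p0, q0}
  B1 = {p1, q1}
  B2 = {p2, p3, p4, q2, q3, q4}
  B3 = {p5, p6, p7, p8, p9, q5, q6, q7, q8, q9}
  B4 = {p10, p11, p12, p13, p14, p15, q10, q11, q12, q13, q14, q15}
  B5 = {p16, p17, p18, p19, p20, q16, q17, q18, q19, q20}
  B6 = {p21, p22, p23, q21, q22, q23}
  B7 = {p24, q24}
p0 ∈ B0, q0 ∈ B0 → same block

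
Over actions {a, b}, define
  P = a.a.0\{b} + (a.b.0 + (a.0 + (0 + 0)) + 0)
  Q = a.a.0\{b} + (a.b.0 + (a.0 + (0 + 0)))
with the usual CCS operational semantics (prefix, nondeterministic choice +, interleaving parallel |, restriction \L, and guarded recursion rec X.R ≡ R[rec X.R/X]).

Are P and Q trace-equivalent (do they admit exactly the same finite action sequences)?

LTS(P): 5 reachable states
  m0 = a.a.0\{b} + (a.b.0 + (a.0 + (0 + 0)) + 0) ⊢ —a→ m1, —a→ m2, —a→ m3
  m1 = 0 ⊢ ∅
  m2 = a.0\{b} ⊢ —a→ m4
  m3 = b.0 ⊢ —b→ m1
  m4 = 0\{b} ⊢ ∅
LTS(Q): 5 reachable states
  n0 = a.a.0\{b} + (a.b.0 + (a.0 + (0 + 0))) ⊢ —a→ n1, —a→ n2, —a→ n3
  n1 = 0 ⊢ ∅
  n2 = a.0\{b} ⊢ —a→ n4
  n3 = b.0 ⊢ —b→ n1
  n4 = 0\{b} ⊢ ∅
Partition-refinement fixed point:
  B0 = {m0, n0}
  B1 = {m1, m4, n1, n4}
  B2 = {m3, n3}
  B3 = {m2, n2}
m0 ∈ B0, n0 ∈ B0 → same block
Bisimilar ⇒ trace-equivalent.

traces(P) = traces(Q)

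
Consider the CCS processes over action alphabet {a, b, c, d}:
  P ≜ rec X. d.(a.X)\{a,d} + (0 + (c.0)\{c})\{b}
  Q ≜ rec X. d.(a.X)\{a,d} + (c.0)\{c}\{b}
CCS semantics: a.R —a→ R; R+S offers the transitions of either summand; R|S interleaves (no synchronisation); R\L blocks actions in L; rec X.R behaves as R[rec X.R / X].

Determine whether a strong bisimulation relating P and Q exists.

YES

Reachable graph of P (2 states):
  p0 = rec X. d.(a.X)\{a,d} + (0 + (c.0)\{c})\{b} has moves --d--▸ p1
  p1 = (a.(rec X. d.(a.X)\{a,d} + (0 + (c.0)\{c})\{b}))\{a,d} has moves stopped
Reachable graph of Q (2 states):
  q0 = rec X. d.(a.X)\{a,d} + (c.0)\{c}\{b} has moves --d--▸ q1
  q1 = (a.(rec X. d.(a.X)\{a,d} + (c.0)\{c}\{b}))\{a,d} has moves stopped
Bisimilarity quotient blocks:
  B0 = {p0, q0}
  B1 = {p1, q1}
p0 ∈ B0, q0 ∈ B0 → same block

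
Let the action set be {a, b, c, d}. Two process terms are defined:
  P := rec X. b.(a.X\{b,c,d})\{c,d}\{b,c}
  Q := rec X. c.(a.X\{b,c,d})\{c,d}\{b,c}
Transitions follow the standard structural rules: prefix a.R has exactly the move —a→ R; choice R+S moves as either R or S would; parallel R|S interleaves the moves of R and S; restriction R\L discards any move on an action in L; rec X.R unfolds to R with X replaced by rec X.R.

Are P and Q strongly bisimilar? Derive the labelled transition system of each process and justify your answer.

LTS(P): 3 reachable states
  u0 = rec X. b.(a.X\{b,c,d})\{c,d}\{b,c} → =b=> u1
  u1 = (a.(rec X. b.(a.X\{b,c,d})\{c,d}\{b,c})\{b,c,d})\{c,d}\{b,c} → =a=> u2
  u2 = (rec X. b.(a.X\{b,c,d})\{c,d}\{b,c})\{b,c,d}\{c,d}\{b,c} → ·
LTS(Q): 3 reachable states
  v0 = rec X. c.(a.X\{b,c,d})\{c,d}\{b,c} → =c=> v1
  v1 = (a.(rec X. c.(a.X\{b,c,d})\{c,d}\{b,c})\{b,c,d})\{c,d}\{b,c} → =a=> v2
  v2 = (rec X. c.(a.X\{b,c,d})\{c,d}\{b,c})\{b,c,d}\{c,d}\{b,c} → ·
Coarsest stable partition (strong bisimilarity classes):
  B0 = {u0}
  B1 = {u1, v1}
  B2 = {u2, v2}
  B3 = {v0}
u0 ∈ B0, v0 ∈ B3 → different blocks

P ≁ Q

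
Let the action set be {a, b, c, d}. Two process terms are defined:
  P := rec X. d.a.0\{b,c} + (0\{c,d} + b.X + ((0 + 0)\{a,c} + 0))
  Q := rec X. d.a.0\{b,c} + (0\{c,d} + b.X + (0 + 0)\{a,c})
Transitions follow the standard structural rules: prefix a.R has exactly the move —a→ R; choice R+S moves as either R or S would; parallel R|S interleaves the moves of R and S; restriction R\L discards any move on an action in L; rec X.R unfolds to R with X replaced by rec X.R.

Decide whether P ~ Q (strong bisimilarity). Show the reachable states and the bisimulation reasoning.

LTS(P): 3 reachable states
  u0 = rec X. d.a.0\{b,c} + (0\{c,d} + b.X + ((0 + 0)\{a,c} + 0)) :: ··b··> u0, ··d··> u1
  u1 = a.0\{b,c} :: ··a··> u2
  u2 = 0\{b,c} :: (no moves)
LTS(Q): 3 reachable states
  v0 = rec X. d.a.0\{b,c} + (0\{c,d} + b.X + (0 + 0)\{a,c}) :: ··b··> v0, ··d··> v1
  v1 = a.0\{b,c} :: ··a··> v2
  v2 = 0\{b,c} :: (no moves)
Coarsest stable partition (strong bisimilarity classes):
  B0 = {u0, v0}
  B1 = {u1, v1}
  B2 = {u2, v2}
u0 ∈ B0, v0 ∈ B0 → same block

P ~ Q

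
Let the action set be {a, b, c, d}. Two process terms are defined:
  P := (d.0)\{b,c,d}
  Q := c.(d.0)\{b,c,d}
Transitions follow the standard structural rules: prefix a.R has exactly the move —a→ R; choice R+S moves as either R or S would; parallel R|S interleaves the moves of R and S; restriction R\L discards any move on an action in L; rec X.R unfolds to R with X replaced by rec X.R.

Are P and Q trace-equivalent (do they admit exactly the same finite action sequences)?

Reachable graph of P (1 states):
  u0 = (d.0)\{b,c,d} :: stopped
Reachable graph of Q (2 states):
  v0 = c.(d.0)\{b,c,d} :: =c=> v1
  v1 = (d.0)\{b,c,d} :: stopped
Run σ = ⟨c⟩ on Q: start {v0}
  step 1 (c): {v1}
  ✓ Q
Run σ = ⟨c⟩ on P: start {u0}
  step 1 (c): ∅ (P stuck)

traces(P) ≠ traces(Q) — witness ⟨c⟩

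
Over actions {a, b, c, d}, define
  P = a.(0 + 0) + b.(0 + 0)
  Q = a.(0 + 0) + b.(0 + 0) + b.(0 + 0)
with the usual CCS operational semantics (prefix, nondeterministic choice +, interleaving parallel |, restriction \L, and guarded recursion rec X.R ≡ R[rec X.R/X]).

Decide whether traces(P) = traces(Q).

trace-equivalent

P's transition system — 2 states:
  u0 = a.(0 + 0) + b.(0 + 0) :: -a-> u1, -b-> u1
  u1 = 0 + 0 :: stopped
Q's transition system — 2 states:
  v0 = a.(0 + 0) + b.(0 + 0) + b.(0 + 0) :: -a-> v1, -b-> v1
  v1 = 0 + 0 :: stopped
Coarsest stable partition (strong bisimilarity classes):
  B0 = {u0, v0}
  B1 = {u1, v1}
u0 ∈ B0, v0 ∈ B0 → same block
Bisimilar ⇒ trace-equivalent.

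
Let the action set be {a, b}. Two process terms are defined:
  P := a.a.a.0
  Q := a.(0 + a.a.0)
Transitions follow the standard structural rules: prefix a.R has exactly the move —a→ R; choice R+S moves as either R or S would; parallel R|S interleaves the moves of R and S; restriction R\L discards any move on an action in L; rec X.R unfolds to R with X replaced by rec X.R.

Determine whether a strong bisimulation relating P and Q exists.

Reachable graph of P (4 states):
  p0 = a.a.a.0 → —a→ p1
  p1 = a.a.0 → —a→ p2
  p2 = a.0 → —a→ p3
  p3 = 0 → (no moves)
Reachable graph of Q (4 states):
  q0 = a.(0 + a.a.0) → —a→ q1
  q1 = 0 + a.a.0 → —a→ q2
  q2 = a.0 → —a→ q3
  q3 = 0 → (no moves)
Coarsest stable partition (strong bisimilarity classes):
  B0 = {p0, q0}
  B1 = {p1, q1}
  B2 = {p2, q2}
  B3 = {p3, q3}
p0 ∈ B0, q0 ∈ B0 → same block

bisimilar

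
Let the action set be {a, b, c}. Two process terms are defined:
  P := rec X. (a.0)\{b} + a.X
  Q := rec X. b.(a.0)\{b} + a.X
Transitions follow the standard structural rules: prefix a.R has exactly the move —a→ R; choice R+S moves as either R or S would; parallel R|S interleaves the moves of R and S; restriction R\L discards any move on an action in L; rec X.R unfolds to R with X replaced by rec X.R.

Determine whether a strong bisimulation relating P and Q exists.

Reachable graph of P (2 states):
  u0 = rec X. (a.0)\{b} + a.X ⊢ --a--▸ u0, --a--▸ u1
  u1 = 0\{b} ⊢ (no moves)
Reachable graph of Q (3 states):
  v0 = rec X. b.(a.0)\{b} + a.X ⊢ --a--▸ v0, --b--▸ v1
  v1 = (a.0)\{b} ⊢ --a--▸ v2
  v2 = 0\{b} ⊢ (no moves)
Partition-refinement fixed point:
  B0 = {u0}
  B1 = {u1, v2}
  B2 = {v0}
  B3 = {v1}
u0 ∈ B0, v0 ∈ B2 → different blocks

NO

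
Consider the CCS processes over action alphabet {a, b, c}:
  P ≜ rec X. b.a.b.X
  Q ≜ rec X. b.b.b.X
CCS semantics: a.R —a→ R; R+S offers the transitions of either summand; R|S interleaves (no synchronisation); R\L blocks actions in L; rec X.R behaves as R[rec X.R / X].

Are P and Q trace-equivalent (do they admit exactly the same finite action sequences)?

Reachable graph of P (3 states):
  p0 = rec X. b.a.b.X :: --b--▸ p1
  p1 = a.b.(rec X. b.a.b.X) :: --a--▸ p2
  p2 = b.(rec X. b.a.b.X) :: --b--▸ p0
Reachable graph of Q (3 states):
  q0 = rec X. b.b.b.X :: --b--▸ q1
  q1 = b.b.(rec X. b.b.b.X) :: --b--▸ q2
  q2 = b.(rec X. b.b.b.X) :: --b--▸ q0
Executing ba from P (initial set {p0}):
  step 1 (b): {p1}
  step 2 (a): {p2}
  ✓ P
Executing ba from Q (initial set {q0}):
  step 1 (b): {q1}
  step 2 (a): ∅ (Q stuck)

NO — witness ⟨ba⟩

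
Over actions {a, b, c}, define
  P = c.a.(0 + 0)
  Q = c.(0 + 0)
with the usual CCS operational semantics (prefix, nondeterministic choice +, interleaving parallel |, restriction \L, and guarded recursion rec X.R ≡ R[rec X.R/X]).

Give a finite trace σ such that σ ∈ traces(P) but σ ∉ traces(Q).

ca

P's transition system — 3 states:
  p0 = c.a.(0 + 0) → -c-> p1
  p1 = a.(0 + 0) → -a-> p2
  p2 = 0 + 0 → ·
Q's transition system — 2 states:
  q0 = c.(0 + 0) → -c-> q1
  q1 = 0 + 0 → ·
Run σ = ⟨ca⟩ on P: start {p0}
  step 1 (c): {p1}
  step 2 (a): {p2}
  P completes σ.
Run σ = ⟨ca⟩ on Q: start {q0}
  step 1 (c): {q1}
  step 2 (a): no successor for Q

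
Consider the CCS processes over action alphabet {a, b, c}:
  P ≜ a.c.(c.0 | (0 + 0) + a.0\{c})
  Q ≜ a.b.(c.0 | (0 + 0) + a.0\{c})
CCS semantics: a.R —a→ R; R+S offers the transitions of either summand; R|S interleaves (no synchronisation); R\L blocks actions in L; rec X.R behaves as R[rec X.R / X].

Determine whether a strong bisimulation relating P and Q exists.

LTS(P): 5 reachable states
  s0 = a.c.(c.0 | (0 + 0) + a.0\{c}) → ··a··> s1
  s1 = c.(c.0 | (0 + 0) + a.0\{c}) → ··c··> s2
  s2 = c.0 | (0 + 0) + a.0\{c} → ··a··> s3, ··c··> s4
  s3 = 0\{c} → (no moves)
  s4 = 0 | (0 + 0) → (no moves)
LTS(Q): 5 reachable states
  t0 = a.b.(c.0 | (0 + 0) + a.0\{c}) → ··a··> t1
  t1 = b.(c.0 | (0 + 0) + a.0\{c}) → ··b··> t2
  t2 = c.0 | (0 + 0) + a.0\{c} → ··a··> t3, ··c··> t4
  t3 = 0\{c} → (no moves)
  t4 = 0 | (0 + 0) → (no moves)
Partition-refinement fixed point:
  B0 = {s0}
  B1 = {s1}
  B2 = {s2, t2}
  B3 = {s3, s4, t3, t4}
  B4 = {t0}
  B5 = {t1}
s0 ∈ B0, t0 ∈ B4 → different blocks

P ≁ Q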